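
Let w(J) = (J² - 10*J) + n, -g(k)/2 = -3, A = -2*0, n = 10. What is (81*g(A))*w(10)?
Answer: 4860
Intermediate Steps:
A = 0
g(k) = 6 (g(k) = -2*(-3) = 6)
w(J) = 10 + J² - 10*J (w(J) = (J² - 10*J) + 10 = 10 + J² - 10*J)
(81*g(A))*w(10) = (81*6)*(10 + 10² - 10*10) = 486*(10 + 100 - 100) = 486*10 = 4860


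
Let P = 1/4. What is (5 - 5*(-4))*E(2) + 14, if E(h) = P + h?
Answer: 281/4 ≈ 70.250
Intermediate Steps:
P = 1/4 ≈ 0.25000
E(h) = 1/4 + h
(5 - 5*(-4))*E(2) + 14 = (5 - 5*(-4))*(1/4 + 2) + 14 = (5 + 20)*(9/4) + 14 = 25*(9/4) + 14 = 225/4 + 14 = 281/4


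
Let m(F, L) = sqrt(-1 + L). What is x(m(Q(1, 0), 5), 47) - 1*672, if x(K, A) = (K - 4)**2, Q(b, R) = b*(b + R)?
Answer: -668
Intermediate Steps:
Q(b, R) = b*(R + b)
x(K, A) = (-4 + K)**2
x(m(Q(1, 0), 5), 47) - 1*672 = (-4 + sqrt(-1 + 5))**2 - 1*672 = (-4 + sqrt(4))**2 - 672 = (-4 + 2)**2 - 672 = (-2)**2 - 672 = 4 - 672 = -668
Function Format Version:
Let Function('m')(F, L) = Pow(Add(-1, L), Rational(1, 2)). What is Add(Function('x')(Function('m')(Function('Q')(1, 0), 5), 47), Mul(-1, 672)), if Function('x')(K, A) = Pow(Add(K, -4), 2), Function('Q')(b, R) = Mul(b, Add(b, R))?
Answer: -668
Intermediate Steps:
Function('Q')(b, R) = Mul(b, Add(R, b))
Function('x')(K, A) = Pow(Add(-4, K), 2)
Add(Function('x')(Function('m')(Function('Q')(1, 0), 5), 47), Mul(-1, 672)) = Add(Pow(Add(-4, Pow(Add(-1, 5), Rational(1, 2))), 2), Mul(-1, 672)) = Add(Pow(Add(-4, Pow(4, Rational(1, 2))), 2), -672) = Add(Pow(Add(-4, 2), 2), -672) = Add(Pow(-2, 2), -672) = Add(4, -672) = -668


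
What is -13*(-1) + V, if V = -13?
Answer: 0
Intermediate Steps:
-13*(-1) + V = -13*(-1) - 13 = 13 - 13 = 0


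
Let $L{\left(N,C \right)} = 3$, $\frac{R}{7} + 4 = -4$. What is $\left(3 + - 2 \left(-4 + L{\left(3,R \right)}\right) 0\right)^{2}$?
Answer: $9$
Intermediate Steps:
$R = -56$ ($R = -28 + 7 \left(-4\right) = -28 - 28 = -56$)
$\left(3 + - 2 \left(-4 + L{\left(3,R \right)}\right) 0\right)^{2} = \left(3 + - 2 \left(-4 + 3\right) 0\right)^{2} = \left(3 + \left(-2\right) \left(-1\right) 0\right)^{2} = \left(3 + 2 \cdot 0\right)^{2} = \left(3 + 0\right)^{2} = 3^{2} = 9$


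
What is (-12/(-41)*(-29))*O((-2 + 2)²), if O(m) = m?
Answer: 0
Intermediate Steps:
(-12/(-41)*(-29))*O((-2 + 2)²) = (-12/(-41)*(-29))*(-2 + 2)² = (-12*(-1/41)*(-29))*0² = ((12/41)*(-29))*0 = -348/41*0 = 0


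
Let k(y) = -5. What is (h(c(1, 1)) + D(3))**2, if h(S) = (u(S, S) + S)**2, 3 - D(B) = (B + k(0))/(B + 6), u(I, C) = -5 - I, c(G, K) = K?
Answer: 64516/81 ≈ 796.49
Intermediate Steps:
D(B) = 3 - (-5 + B)/(6 + B) (D(B) = 3 - (B - 5)/(B + 6) = 3 - (-5 + B)/(6 + B))
h(S) = 25 (h(S) = ((-5 - S) + S)**2 = (-5)**2 = 25)
(h(c(1, 1)) + D(3))**2 = (25 + (23 + 2*3)/(6 + 3))**2 = (25 + (23 + 6)/9)**2 = (25 + (1/9)*29)**2 = (25 + 29/9)**2 = (254/9)**2 = 64516/81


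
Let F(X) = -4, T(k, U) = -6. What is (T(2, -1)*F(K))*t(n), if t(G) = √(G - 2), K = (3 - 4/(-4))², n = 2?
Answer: 0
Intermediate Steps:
K = 16 (K = (3 - 4*(-¼))² = (3 + 1)² = 4² = 16)
t(G) = √(-2 + G)
(T(2, -1)*F(K))*t(n) = (-6*(-4))*√(-2 + 2) = 24*√0 = 24*0 = 0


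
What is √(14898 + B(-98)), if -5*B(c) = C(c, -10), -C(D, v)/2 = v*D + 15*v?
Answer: √15230 ≈ 123.41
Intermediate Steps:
C(D, v) = -30*v - 2*D*v (C(D, v) = -2*(v*D + 15*v) = -2*(D*v + 15*v) = -2*(15*v + D*v) = -30*v - 2*D*v)
B(c) = -60 - 4*c (B(c) = -(-2)*(-10)*(15 + c)/5 = -(300 + 20*c)/5 = -60 - 4*c)
√(14898 + B(-98)) = √(14898 + (-60 - 4*(-98))) = √(14898 + (-60 + 392)) = √(14898 + 332) = √15230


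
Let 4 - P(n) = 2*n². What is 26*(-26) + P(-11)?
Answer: -914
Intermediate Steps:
P(n) = 4 - 2*n²
26*(-26) + P(-11) = 26*(-26) + (4 - 2*(-11)²) = -676 + (4 - 2*121) = -676 + (4 - 242) = -676 - 238 = -914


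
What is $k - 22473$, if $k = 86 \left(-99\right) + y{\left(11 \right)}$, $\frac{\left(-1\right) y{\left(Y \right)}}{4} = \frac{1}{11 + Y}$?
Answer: $- \frac{340859}{11} \approx -30987.0$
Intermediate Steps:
$y{\left(Y \right)} = - \frac{4}{11 + Y}$
$k = - \frac{93656}{11}$ ($k = 86 \left(-99\right) - \frac{4}{11 + 11} = -8514 - \frac{4}{22} = -8514 - \frac{2}{11} = - \frac{93656}{11} \approx -8514.2$)
$k - 22473 = - \frac{93656}{11} - 22473 = - \frac{340859}{11}$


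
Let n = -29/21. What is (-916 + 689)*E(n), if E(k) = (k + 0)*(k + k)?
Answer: -381814/441 ≈ -865.79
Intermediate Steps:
n = -29/21 (n = -29*1/21 = -29/21 ≈ -1.3810)
E(k) = 2*k² (E(k) = k*(2*k) = 2*k²)
(-916 + 689)*E(n) = (-916 + 689)*(2*(-29/21)²) = -454*841/441 = -227*1682/441 = -381814/441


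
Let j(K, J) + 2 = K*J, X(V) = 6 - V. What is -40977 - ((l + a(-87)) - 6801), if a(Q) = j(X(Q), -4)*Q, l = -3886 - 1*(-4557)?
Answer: -67385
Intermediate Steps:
l = 671 (l = -3886 + 4557 = 671)
j(K, J) = -2 + J*K (j(K, J) = -2 + K*J = -2 + J*K)
a(Q) = Q*(-26 + 4*Q) (a(Q) = (-2 - 4*(6 - Q))*Q = (-2 + (-24 + 4*Q))*Q = (-26 + 4*Q)*Q = Q*(-26 + 4*Q))
-40977 - ((l + a(-87)) - 6801) = -40977 - ((671 + 2*(-87)*(-13 + 2*(-87))) - 6801) = -40977 - ((671 + 2*(-87)*(-13 - 174)) - 6801) = -40977 - ((671 + 2*(-87)*(-187)) - 6801) = -40977 - ((671 + 32538) - 6801) = -40977 - (33209 - 6801) = -40977 - 1*26408 = -40977 - 26408 = -67385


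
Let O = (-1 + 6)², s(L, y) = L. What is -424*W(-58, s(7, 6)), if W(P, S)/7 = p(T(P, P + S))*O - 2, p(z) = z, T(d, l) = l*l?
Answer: -192988264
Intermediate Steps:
T(d, l) = l²
O = 25 (O = 5² = 25)
W(P, S) = -14 + 175*(P + S)² (W(P, S) = 7*((P + S)²*25 - 2) = 7*(25*(P + S)² - 2) = 7*(-2 + 25*(P + S)²) = -14 + 175*(P + S)²)
-424*W(-58, s(7, 6)) = -424*(-14 + 175*(-58 + 7)²) = -424*(-14 + 175*(-51)²) = -424*(-14 + 175*2601) = -424*(-14 + 455175) = -424*455161 = -192988264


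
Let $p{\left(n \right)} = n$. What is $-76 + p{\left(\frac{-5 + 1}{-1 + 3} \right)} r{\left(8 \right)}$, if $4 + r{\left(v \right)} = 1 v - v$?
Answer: $-68$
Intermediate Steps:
$r{\left(v \right)} = -4$ ($r{\left(v \right)} = -4 + \left(1 v - v\right) = -4 + \left(v - v\right) = -4 + 0 = -4$)
$-76 + p{\left(\frac{-5 + 1}{-1 + 3} \right)} r{\left(8 \right)} = -76 + \frac{-5 + 1}{-1 + 3} \left(-4\right) = -76 + - \frac{4}{2} \left(-4\right) = -76 + \left(-4\right) \frac{1}{2} \left(-4\right) = -76 - -8 = -76 + 8 = -68$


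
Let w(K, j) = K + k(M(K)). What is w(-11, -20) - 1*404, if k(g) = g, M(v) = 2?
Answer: -413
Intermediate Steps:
w(K, j) = 2 + K (w(K, j) = K + 2 = 2 + K)
w(-11, -20) - 1*404 = (2 - 11) - 1*404 = -9 - 404 = -413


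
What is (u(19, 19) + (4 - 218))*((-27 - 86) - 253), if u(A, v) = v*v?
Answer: -53802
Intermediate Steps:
u(A, v) = v²
(u(19, 19) + (4 - 218))*((-27 - 86) - 253) = (19² + (4 - 218))*((-27 - 86) - 253) = (361 - 214)*(-113 - 253) = 147*(-366) = -53802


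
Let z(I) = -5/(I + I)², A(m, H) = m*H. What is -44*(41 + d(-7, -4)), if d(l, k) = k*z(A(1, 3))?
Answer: -16456/9 ≈ -1828.4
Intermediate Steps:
A(m, H) = H*m
z(I) = -5/(4*I²) (z(I) = -5*1/(4*I²) = -5/(4*I²))
d(l, k) = -5*k/36 (d(l, k) = k*(-5/(4*(3*1)²)) = k*(-5/4/3²) = k*(-5/4*⅑) = k*(-5/36) = -5*k/36)
-44*(41 + d(-7, -4)) = -44*(41 - 5/36*(-4)) = -44*(41 + 5/9) = -44*374/9 = -16456/9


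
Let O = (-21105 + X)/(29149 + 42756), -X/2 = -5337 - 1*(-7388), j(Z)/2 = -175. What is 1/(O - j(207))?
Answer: 71905/25141543 ≈ 0.0028600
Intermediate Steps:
j(Z) = -350 (j(Z) = 2*(-175) = -350)
X = -4102 (X = -2*(-5337 - 1*(-7388)) = -2*(-5337 + 7388) = -2*2051 = -4102)
O = -25207/71905 (O = (-21105 - 4102)/(29149 + 42756) = -25207/71905 ≈ -0.35056)
1/(O - j(207)) = 1/(-25207/71905 - 1*(-350)) = 1/(-25207/71905 + 350) = 1/(25141543/71905) = 71905/25141543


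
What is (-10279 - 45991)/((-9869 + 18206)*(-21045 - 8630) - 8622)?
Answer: 56270/247409097 ≈ 0.00022744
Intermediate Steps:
(-10279 - 45991)/((-9869 + 18206)*(-21045 - 8630) - 8622) = -56270/(8337*(-29675) - 8622) = -56270/(-247400475 - 8622) = -56270/(-247409097) = -56270*(-1/247409097) = 56270/247409097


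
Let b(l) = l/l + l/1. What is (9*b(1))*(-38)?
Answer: -684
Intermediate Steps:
b(l) = 1 + l (b(l) = 1 + l*1 = 1 + l)
(9*b(1))*(-38) = (9*(1 + 1))*(-38) = (9*2)*(-38) = 18*(-38) = -684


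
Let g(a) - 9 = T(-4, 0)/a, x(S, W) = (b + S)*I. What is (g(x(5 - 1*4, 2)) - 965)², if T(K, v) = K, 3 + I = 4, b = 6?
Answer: 44836416/49 ≈ 9.1503e+5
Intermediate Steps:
I = 1 (I = -3 + 4 = 1)
x(S, W) = 6 + S (x(S, W) = (6 + S)*1 = 6 + S)
g(a) = 9 - 4/a
(g(x(5 - 1*4, 2)) - 965)² = ((9 - 4/(6 + (5 - 1*4))) - 965)² = ((9 - 4/(6 + (5 - 4))) - 965)² = ((9 - 4/(6 + 1)) - 965)² = ((9 - 4/7) - 965)² = (59/7 - 965)² = (-6696/7)² = 44836416/49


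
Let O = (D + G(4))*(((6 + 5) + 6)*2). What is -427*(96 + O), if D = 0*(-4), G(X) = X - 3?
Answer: -55510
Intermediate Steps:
G(X) = -3 + X
D = 0
O = 34 (O = (0 + (-3 + 4))*(((6 + 5) + 6)*2) = (0 + 1)*((11 + 6)*2) = 1*(17*2) = 1*34 = 34)
-427*(96 + O) = -427*(96 + 34) = -427*130 = -55510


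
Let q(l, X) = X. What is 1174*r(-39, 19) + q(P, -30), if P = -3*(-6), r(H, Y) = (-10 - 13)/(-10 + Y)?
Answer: -27272/9 ≈ -3030.2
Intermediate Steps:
r(H, Y) = -23/(-10 + Y)
P = 18
1174*r(-39, 19) + q(P, -30) = 1174*(-23/(-10 + 19)) - 30 = 1174*(-23/9) - 30 = -27002/9 - 30 = -27272/9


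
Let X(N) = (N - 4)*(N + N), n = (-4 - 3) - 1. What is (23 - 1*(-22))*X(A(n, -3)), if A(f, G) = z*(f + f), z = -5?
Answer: 547200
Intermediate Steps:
n = -8 (n = -7 - 1 = -8)
A(f, G) = -10*f (A(f, G) = -5*(f + f) = -10*f)
X(N) = 2*N*(-4 + N) (X(N) = (-4 + N)*(2*N) = 2*N*(-4 + N))
(23 - 1*(-22))*X(A(n, -3)) = (23 - 1*(-22))*(2*(-10*(-8))*(-4 - 10*(-8))) = (23 + 22)*(2*80*(-4 + 80)) = 45*(2*80*76) = 45*12160 = 547200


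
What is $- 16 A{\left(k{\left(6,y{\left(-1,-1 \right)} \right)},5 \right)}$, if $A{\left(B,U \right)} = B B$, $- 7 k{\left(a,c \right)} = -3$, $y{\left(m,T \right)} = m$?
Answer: $- \frac{144}{49} \approx -2.9388$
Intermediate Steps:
$k{\left(a,c \right)} = \frac{3}{7}$ ($k{\left(a,c \right)} = \left(- \frac{1}{7}\right) \left(-3\right) = \frac{3}{7}$)
$A{\left(B,U \right)} = B^{2}$
$- 16 A{\left(k{\left(6,y{\left(-1,-1 \right)} \right)},5 \right)} = - 16 \left(\frac{3}{7}\right)^{2} = \left(-16\right) \frac{9}{49} = - \frac{144}{49}$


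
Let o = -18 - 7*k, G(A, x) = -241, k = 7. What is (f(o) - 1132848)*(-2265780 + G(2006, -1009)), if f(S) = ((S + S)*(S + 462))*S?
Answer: -5468955574702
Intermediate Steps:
o = -67 (o = -18 - 7*7 = -18 - 49 = -67)
f(S) = 2*S**2*(462 + S) (f(S) = ((2*S)*(462 + S))*S = (2*S*(462 + S))*S = 2*S**2*(462 + S))
(f(o) - 1132848)*(-2265780 + G(2006, -1009)) = (2*(-67)**2*(462 - 67) - 1132848)*(-2265780 - 241) = (2*4489*395 - 1132848)*(-2266021) = (3546310 - 1132848)*(-2266021) = 2413462*(-2266021) = -5468955574702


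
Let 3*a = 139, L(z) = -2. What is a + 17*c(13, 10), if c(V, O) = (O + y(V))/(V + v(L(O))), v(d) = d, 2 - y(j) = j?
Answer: 1478/33 ≈ 44.788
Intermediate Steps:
y(j) = 2 - j
c(V, O) = (2 + O - V)/(-2 + V) (c(V, O) = (O + (2 - V))/(V - 2) = (2 + O - V)/(-2 + V))
a = 139/3 (a = (1/3)*139 = 139/3 ≈ 46.333)
a + 17*c(13, 10) = 139/3 + 17*((2 + 10 - 1*13)/(-2 + 13)) = 139/3 + 17*((2 + 10 - 13)/11) = 139/3 + 17*((1/11)*(-1)) = 139/3 + 17*(-1/11) = 139/3 - 17/11 = 1478/33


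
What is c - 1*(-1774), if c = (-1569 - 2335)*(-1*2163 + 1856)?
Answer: 1200302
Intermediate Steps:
c = 1198528 (c = -3904*(-2163 + 1856) = -3904*(-307) = 1198528)
c - 1*(-1774) = 1198528 - 1*(-1774) = 1198528 + 1774 = 1200302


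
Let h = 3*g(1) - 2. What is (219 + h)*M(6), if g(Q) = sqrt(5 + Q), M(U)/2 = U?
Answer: 2604 + 36*sqrt(6) ≈ 2692.2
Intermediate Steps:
M(U) = 2*U
h = -2 + 3*sqrt(6) (h = 3*sqrt(5 + 1) - 2 = 3*sqrt(6) - 2 = -2 + 3*sqrt(6) ≈ 5.3485)
(219 + h)*M(6) = (219 + (-2 + 3*sqrt(6)))*(2*6) = (217 + 3*sqrt(6))*12 = 2604 + 36*sqrt(6)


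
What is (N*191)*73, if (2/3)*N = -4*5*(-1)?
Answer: 418290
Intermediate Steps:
N = 30 (N = 3*(-4*5*(-1))/2 = 3*(-20*(-1))/2 = (3/2)*20 = 30)
(N*191)*73 = (30*191)*73 = 5730*73 = 418290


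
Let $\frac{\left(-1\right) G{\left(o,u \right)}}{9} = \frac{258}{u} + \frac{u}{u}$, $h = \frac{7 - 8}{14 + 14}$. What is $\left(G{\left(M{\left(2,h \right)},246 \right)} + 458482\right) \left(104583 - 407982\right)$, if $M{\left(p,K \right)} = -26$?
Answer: $- \frac{5702992823394}{41} \approx -1.391 \cdot 10^{11}$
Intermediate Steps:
$h = - \frac{1}{28} \approx -0.035714$
$G{\left(o,u \right)} = -9 - \frac{2322}{u}$ ($G{\left(o,u \right)} = - 9 \left(\frac{258}{u} + \frac{u}{u}\right) = - 9 \left(\frac{258}{u} + 1\right) = - 9 \left(1 + \frac{258}{u}\right) = -9 - \frac{2322}{u}$)
$\left(G{\left(M{\left(2,h \right)},246 \right)} + 458482\right) \left(104583 - 407982\right) = \left(\left(-9 - \frac{2322}{246}\right) + 458482\right) \left(104583 - 407982\right) = \left(\left(-9 - \frac{387}{41}\right) + 458482\right) \left(-303399\right) = \left(- \frac{756}{41} + 458482\right) \left(-303399\right) = \frac{18797006}{41} \left(-303399\right) = - \frac{5702992823394}{41}$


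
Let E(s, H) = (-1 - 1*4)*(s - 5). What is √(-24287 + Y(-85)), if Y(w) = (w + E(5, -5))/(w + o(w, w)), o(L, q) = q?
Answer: 3*I*√10794/2 ≈ 155.84*I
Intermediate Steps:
E(s, H) = 25 - 5*s (E(s, H) = (-1 - 4)*(-5 + s) = -5*(-5 + s) = 25 - 5*s)
Y(w) = ½ (Y(w) = (w + (25 - 5*5))/(w + w) = (w + (25 - 25))/((2*w)) = (w + 0)*(1/(2*w)) = w*(1/(2*w)) = ½)
√(-24287 + Y(-85)) = √(-24287 + ½) = √(-48573/2) = 3*I*√10794/2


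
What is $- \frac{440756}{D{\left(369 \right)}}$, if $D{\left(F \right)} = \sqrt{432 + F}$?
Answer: $- \frac{440756 \sqrt{89}}{267} \approx -15573.0$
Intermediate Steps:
$- \frac{440756}{D{\left(369 \right)}} = - \frac{440756}{\sqrt{432 + 369}} = - \frac{440756}{\sqrt{801}} = - \frac{440756}{3 \sqrt{89}} = - 440756 \frac{\sqrt{89}}{267} = - \frac{440756 \sqrt{89}}{267}$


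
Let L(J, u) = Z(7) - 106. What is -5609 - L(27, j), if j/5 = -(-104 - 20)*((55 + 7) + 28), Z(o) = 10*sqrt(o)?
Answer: -5503 - 10*sqrt(7) ≈ -5529.5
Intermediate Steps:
j = 55800 (j = 5*(-(-104 - 20)*((55 + 7) + 28)) = 5*(-(-124)*(62 + 28)) = 5*(-(-124)*90) = 5*(-1*(-11160)) = 5*11160 = 55800)
L(J, u) = -106 + 10*sqrt(7) (L(J, u) = 10*sqrt(7) - 106 = -106 + 10*sqrt(7))
-5609 - L(27, j) = -5609 - (-106 + 10*sqrt(7)) = -5609 + (106 - 10*sqrt(7)) = -5503 - 10*sqrt(7)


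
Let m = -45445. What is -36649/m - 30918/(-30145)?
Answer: 501970523/273987905 ≈ 1.8321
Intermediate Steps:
-36649/m - 30918/(-30145) = -36649/(-45445) - 30918/(-30145) = -36649*(-1/45445) - 30918*(-1/30145) = 36649/45445 + 30918/30145 = 501970523/273987905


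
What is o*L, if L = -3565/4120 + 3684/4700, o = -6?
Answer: 236613/484100 ≈ 0.48877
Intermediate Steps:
L = -78871/968200 (L = -3565*1/4120 + 3684*(1/4700) = -713/824 + 921/1175 = -78871/968200 ≈ -0.081461)
o*L = -6*(-78871/968200) = 236613/484100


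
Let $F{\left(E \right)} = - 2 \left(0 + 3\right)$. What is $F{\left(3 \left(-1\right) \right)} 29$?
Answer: $-174$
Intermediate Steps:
$F{\left(E \right)} = -6$ ($F{\left(E \right)} = \left(-2\right) 3 = -6$)
$F{\left(3 \left(-1\right) \right)} 29 = \left(-6\right) 29 = -174$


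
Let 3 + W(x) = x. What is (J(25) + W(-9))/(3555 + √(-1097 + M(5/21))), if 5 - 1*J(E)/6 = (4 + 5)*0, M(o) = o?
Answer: 1343790/265421557 - 36*I*√120918/265421557 ≈ 0.0050628 - 4.7164e-5*I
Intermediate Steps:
W(x) = -3 + x
J(E) = 30 (J(E) = 30 - 6*(4 + 5)*0 = 30 - 54*0 = 30 - 6*0 = 30 + 0 = 30)
(J(25) + W(-9))/(3555 + √(-1097 + M(5/21))) = (30 + (-3 - 9))/(3555 + √(-1097 + 5/21)) = (30 - 12)/(3555 + √(-1097 + 5*(1/21))) = 18/(3555 + √(-1097 + 5/21)) = 18/(3555 + √(-23032/21)) = 18/(3555 + 2*I*√120918/21)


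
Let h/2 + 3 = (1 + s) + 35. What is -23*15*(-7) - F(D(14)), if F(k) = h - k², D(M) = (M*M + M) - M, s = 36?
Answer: 40693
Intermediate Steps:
D(M) = M² (D(M) = (M² + M) - M = (M + M²) - M = M²)
h = 138 (h = -6 + 2*((1 + 36) + 35) = -6 + 2*(37 + 35) = -6 + 2*72 = -6 + 144 = 138)
F(k) = 138 - k²
-23*15*(-7) - F(D(14)) = -23*15*(-7) - (138 - (14²)²) = -345*(-7) - (138 - 1*196²) = 2415 - (138 - 1*38416) = 2415 - (138 - 38416) = 2415 - 1*(-38278) = 2415 + 38278 = 40693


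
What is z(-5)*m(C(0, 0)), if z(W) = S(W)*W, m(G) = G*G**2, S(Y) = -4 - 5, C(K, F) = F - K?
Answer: 0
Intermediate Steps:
S(Y) = -9
m(G) = G**3
z(W) = -9*W
z(-5)*m(C(0, 0)) = (-9*(-5))*(0 - 1*0)**3 = 45*(0 + 0)**3 = 45*0**3 = 45*0 = 0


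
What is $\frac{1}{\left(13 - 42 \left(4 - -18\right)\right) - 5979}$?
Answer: $- \frac{1}{6890} \approx -0.00014514$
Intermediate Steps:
$\frac{1}{\left(13 - 42 \left(4 - -18\right)\right) - 5979} = \frac{1}{\left(13 - 42 \left(4 + 18\right)\right) - 5979} = \frac{1}{\left(13 - 924\right) - 5979} = \frac{1}{-911 - 5979} = \frac{1}{-6890} = - \frac{1}{6890}$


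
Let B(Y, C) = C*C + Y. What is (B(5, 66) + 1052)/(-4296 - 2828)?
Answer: -5413/7124 ≈ -0.75983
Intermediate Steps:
B(Y, C) = Y + C² (B(Y, C) = C² + Y = Y + C²)
(B(5, 66) + 1052)/(-4296 - 2828) = ((5 + 66²) + 1052)/(-4296 - 2828) = ((5 + 4356) + 1052)/(-7124) = (4361 + 1052)*(-1/7124) = 5413*(-1/7124) = -5413/7124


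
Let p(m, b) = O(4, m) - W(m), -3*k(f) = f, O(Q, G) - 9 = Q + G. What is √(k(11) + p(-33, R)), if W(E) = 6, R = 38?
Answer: I*√267/3 ≈ 5.4467*I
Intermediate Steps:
O(Q, G) = 9 + G + Q (O(Q, G) = 9 + (Q + G) = 9 + (G + Q) = 9 + G + Q)
k(f) = -f/3
p(m, b) = 7 + m (p(m, b) = (9 + m + 4) - 1*6 = (13 + m) - 6 = 7 + m)
√(k(11) + p(-33, R)) = √(-⅓*11 + (7 - 33)) = √(-11/3 - 26) = √(-89/3) = I*√267/3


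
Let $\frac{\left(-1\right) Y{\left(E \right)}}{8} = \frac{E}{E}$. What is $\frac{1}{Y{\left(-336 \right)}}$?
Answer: $- \frac{1}{8} \approx -0.125$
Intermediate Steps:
$Y{\left(E \right)} = -8$ ($Y{\left(E \right)} = - 8 \frac{E}{E} = \left(-8\right) 1 = -8$)
$\frac{1}{Y{\left(-336 \right)}} = \frac{1}{-8} = - \frac{1}{8}$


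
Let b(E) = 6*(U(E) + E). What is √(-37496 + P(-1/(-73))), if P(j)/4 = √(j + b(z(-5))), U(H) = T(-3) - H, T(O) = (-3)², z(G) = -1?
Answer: 2*√(-49954046 + 73*√287839)/73 ≈ 193.56*I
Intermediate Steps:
T(O) = 9
U(H) = 9 - H
b(E) = 54 (b(E) = 6*((9 - E) + E) = 6*9 = 54)
P(j) = 4*√(54 + j) (P(j) = 4*√(j + 54) = 4*√(54 + j))
√(-37496 + P(-1/(-73))) = √(-37496 + 4*√(54 - 1/(-73))) = √(-37496 + 4*√(54 - 1*(-1/73))) = √(-37496 + 4*√(54 + 1/73)) = √(-37496 + 4*√(3943/73)) = √(-37496 + 4*(√287839/73)) = √(-37496 + 4*√287839/73)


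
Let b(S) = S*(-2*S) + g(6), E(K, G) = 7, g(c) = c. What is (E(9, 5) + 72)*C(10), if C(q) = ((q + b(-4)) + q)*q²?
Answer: -47400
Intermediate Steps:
b(S) = 6 - 2*S² (b(S) = S*(-2*S) + 6 = -2*S² + 6 = 6 - 2*S²)
C(q) = q²*(-26 + 2*q) (C(q) = ((q + (6 - 2*(-4)²)) + q)*q² = ((q + (6 - 2*16)) + q)*q² = ((q + (6 - 32)) + q)*q² = ((q - 26) + q)*q² = ((-26 + q) + q)*q² = (-26 + 2*q)*q² = q²*(-26 + 2*q))
(E(9, 5) + 72)*C(10) = (7 + 72)*(2*10²*(-13 + 10)) = 79*(2*100*(-3)) = 79*(-600) = -47400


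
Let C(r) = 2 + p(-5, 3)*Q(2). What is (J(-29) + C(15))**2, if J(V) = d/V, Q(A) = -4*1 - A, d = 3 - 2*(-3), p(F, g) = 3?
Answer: 223729/841 ≈ 266.03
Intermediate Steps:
d = 9 (d = 3 + 6 = 9)
Q(A) = -4 - A
C(r) = -16 (C(r) = 2 + 3*(-4 - 1*2) = 2 + 3*(-4 - 2) = 2 + 3*(-6) = 2 - 18 = -16)
J(V) = 9/V
(J(-29) + C(15))**2 = (9/(-29) - 16)**2 = (9*(-1/29) - 16)**2 = (-9/29 - 16)**2 = (-473/29)**2 = 223729/841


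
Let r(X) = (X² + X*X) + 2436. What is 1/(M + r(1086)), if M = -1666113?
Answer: 1/695115 ≈ 1.4386e-6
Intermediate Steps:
r(X) = 2436 + 2*X² (r(X) = (X² + X²) + 2436 = 2*X² + 2436 = 2436 + 2*X²)
1/(M + r(1086)) = 1/(-1666113 + (2436 + 2*1086²)) = 1/(-1666113 + (2436 + 2*1179396)) = 1/(-1666113 + (2436 + 2358792)) = 1/(-1666113 + 2361228) = 1/695115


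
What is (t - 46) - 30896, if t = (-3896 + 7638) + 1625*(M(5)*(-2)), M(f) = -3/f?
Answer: -25250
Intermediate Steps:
t = 5692 (t = (-3896 + 7638) + 1625*(-3/5*(-2)) = 3742 + 1625*(-3*⅕*(-2)) = 3742 + 1625*(-⅗*(-2)) = 3742 + 1625*(6/5) = 3742 + 1950 = 5692)
(t - 46) - 30896 = (5692 - 46) - 30896 = 5646 - 30896 = -25250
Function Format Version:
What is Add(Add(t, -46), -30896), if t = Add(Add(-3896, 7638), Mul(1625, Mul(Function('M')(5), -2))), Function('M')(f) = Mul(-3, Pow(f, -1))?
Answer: -25250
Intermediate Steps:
t = 5692 (t = Add(Add(-3896, 7638), Mul(1625, Mul(Mul(-3, Pow(5, -1)), -2))) = Add(3742, Mul(1625, Mul(Mul(-3, Rational(1, 5)), -2))) = Add(3742, Mul(1625, Mul(Rational(-3, 5), -2))) = Add(3742, Mul(1625, Rational(6, 5))) = Add(3742, 1950) = 5692)
Add(Add(t, -46), -30896) = Add(Add(5692, -46), -30896) = Add(5646, -30896) = -25250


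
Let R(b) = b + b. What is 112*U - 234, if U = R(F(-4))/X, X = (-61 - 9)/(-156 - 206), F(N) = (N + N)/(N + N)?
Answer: 4622/5 ≈ 924.40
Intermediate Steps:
F(N) = 1 (F(N) = (2*N)/((2*N)) = (2*N)*(1/(2*N)) = 1)
R(b) = 2*b
X = 35/181 (X = -70/(-362) = -70*(-1/362) = 35/181 ≈ 0.19337)
U = 362/35 (U = (2*1)/(35/181) = 2*(181/35) = 362/35 ≈ 10.343)
112*U - 234 = 112*(362/35) - 234 = 5792/5 - 234 = 4622/5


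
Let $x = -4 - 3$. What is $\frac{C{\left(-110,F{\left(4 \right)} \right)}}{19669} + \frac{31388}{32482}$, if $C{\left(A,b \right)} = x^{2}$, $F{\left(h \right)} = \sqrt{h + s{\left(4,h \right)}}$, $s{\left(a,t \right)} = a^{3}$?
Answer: $\frac{309481095}{319444229} \approx 0.96881$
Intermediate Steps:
$F{\left(h \right)} = \sqrt{64 + h}$ ($F{\left(h \right)} = \sqrt{h + 4^{3}} = \sqrt{h + 64} = \sqrt{64 + h}$)
$x = -7$
$C{\left(A,b \right)} = 49$ ($C{\left(A,b \right)} = \left(-7\right)^{2} = 49$)
$\frac{C{\left(-110,F{\left(4 \right)} \right)}}{19669} + \frac{31388}{32482} = \frac{49}{19669} + \frac{31388}{32482} = 49 \cdot \frac{1}{19669} + 31388 \cdot \frac{1}{32482} = \frac{49}{19669} + \frac{15694}{16241} = \frac{309481095}{319444229}$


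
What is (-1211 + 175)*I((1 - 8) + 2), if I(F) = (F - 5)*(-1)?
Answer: -10360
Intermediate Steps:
I(F) = 5 - F (I(F) = (-5 + F)*(-1) = 5 - F)
(-1211 + 175)*I((1 - 8) + 2) = (-1211 + 175)*(5 - ((1 - 8) + 2)) = -1036*(5 - (-7 + 2)) = -1036*(5 - 1*(-5)) = -1036*(5 + 5) = -1036*10 = -10360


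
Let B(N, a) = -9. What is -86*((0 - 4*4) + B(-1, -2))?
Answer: 2150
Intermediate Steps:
-86*((0 - 4*4) + B(-1, -2)) = -86*((0 - 4*4) - 9) = -86*((0 - 16) - 9) = -86*(-16 - 9) = -86*(-25) = 2150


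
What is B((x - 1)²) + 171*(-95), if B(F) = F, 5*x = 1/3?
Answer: -3654929/225 ≈ -16244.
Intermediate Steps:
x = 1/15 (x = (⅕)/3 = (⅕)*(⅓) = 1/15 ≈ 0.066667)
B((x - 1)²) + 171*(-95) = (1/15 - 1)² + 171*(-95) = (-14/15)² - 16245 = 196/225 - 16245 = -3654929/225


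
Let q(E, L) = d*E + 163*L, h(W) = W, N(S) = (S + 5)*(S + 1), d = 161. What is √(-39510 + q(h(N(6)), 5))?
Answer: 3*I*√2922 ≈ 162.17*I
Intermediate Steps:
N(S) = (1 + S)*(5 + S) (N(S) = (5 + S)*(1 + S) = (1 + S)*(5 + S))
q(E, L) = 161*E + 163*L
√(-39510 + q(h(N(6)), 5)) = √(-39510 + (161*(5 + 6² + 6*6) + 163*5)) = √(-39510 + (161*(5 + 36 + 36) + 815)) = √(-39510 + (161*77 + 815)) = √(-39510 + (12397 + 815)) = √(-39510 + 13212) = √(-26298) = 3*I*√2922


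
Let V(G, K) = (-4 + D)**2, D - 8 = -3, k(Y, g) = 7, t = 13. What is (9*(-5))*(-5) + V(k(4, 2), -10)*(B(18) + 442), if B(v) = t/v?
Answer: 12019/18 ≈ 667.72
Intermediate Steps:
D = 5 (D = 8 - 3 = 5)
B(v) = 13/v
V(G, K) = 1 (V(G, K) = (-4 + 5)**2 = 1**2 = 1)
(9*(-5))*(-5) + V(k(4, 2), -10)*(B(18) + 442) = (9*(-5))*(-5) + 1*(13/18 + 442) = -45*(-5) + 1*(13*(1/18) + 442) = 225 + 1*(13/18 + 442) = 225 + 1*(7969/18) = 225 + 7969/18 = 12019/18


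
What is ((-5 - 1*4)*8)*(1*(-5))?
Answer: 360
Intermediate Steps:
((-5 - 1*4)*8)*(1*(-5)) = ((-5 - 4)*8)*(-5) = -9*8*(-5) = -72*(-5) = 360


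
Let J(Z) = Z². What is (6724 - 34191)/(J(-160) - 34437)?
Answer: 27467/8837 ≈ 3.1082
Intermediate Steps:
(6724 - 34191)/(J(-160) - 34437) = (6724 - 34191)/((-160)² - 34437) = -27467/(25600 - 34437) = -27467/(-8837) = -27467*(-1/8837) = 27467/8837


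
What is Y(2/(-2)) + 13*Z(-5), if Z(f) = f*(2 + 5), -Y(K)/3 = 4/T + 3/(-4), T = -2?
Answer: -1787/4 ≈ -446.75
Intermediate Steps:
Y(K) = 33/4 (Y(K) = -3*(4/(-2) + 3/(-4)) = -3*(4*(-½) + 3*(-¼)) = -3*(-2 - ¾) = -3*(-11/4) = 33/4)
Z(f) = 7*f (Z(f) = f*7 = 7*f)
Y(2/(-2)) + 13*Z(-5) = 33/4 + 13*(7*(-5)) = 33/4 + 13*(-35) = 33/4 - 455 = -1787/4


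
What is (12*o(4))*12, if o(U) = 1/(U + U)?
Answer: 18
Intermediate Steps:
o(U) = 1/(2*U)
(12*o(4))*12 = (12*((½)/4))*12 = (12*((½)*(¼)))*12 = (12*(⅛))*12 = (3/2)*12 = 18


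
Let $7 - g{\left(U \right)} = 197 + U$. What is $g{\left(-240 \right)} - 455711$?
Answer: $-455661$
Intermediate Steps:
$g{\left(U \right)} = -190 - U$ ($g{\left(U \right)} = 7 - \left(197 + U\right) = -190 - U$)
$g{\left(-240 \right)} - 455711 = \left(-190 - -240\right) - 455711 = \left(-190 + 240\right) - 455711 = 50 - 455711 = -455661$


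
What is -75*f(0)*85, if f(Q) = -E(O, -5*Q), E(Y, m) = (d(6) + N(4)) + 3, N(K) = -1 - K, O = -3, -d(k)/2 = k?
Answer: -89250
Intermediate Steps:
d(k) = -2*k
E(Y, m) = -14 (E(Y, m) = (-2*6 + (-1 - 1*4)) + 3 = (-12 + (-1 - 4)) + 3 = (-12 - 5) + 3 = -17 + 3 = -14)
f(Q) = 14 (f(Q) = -1*(-14) = 14)
-75*f(0)*85 = -75*14*85 = -1050*85 = -89250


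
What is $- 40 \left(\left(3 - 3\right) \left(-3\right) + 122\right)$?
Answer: $-4880$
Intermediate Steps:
$- 40 \left(\left(3 - 3\right) \left(-3\right) + 122\right) = - 40 \left(0 \left(-3\right) + 122\right) = - 40 \left(0 + 122\right) = \left(-40\right) 122 = -4880$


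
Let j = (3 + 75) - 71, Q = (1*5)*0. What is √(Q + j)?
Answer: √7 ≈ 2.6458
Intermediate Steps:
Q = 0 (Q = 5*0 = 0)
j = 7 (j = 78 - 71 = 7)
√(Q + j) = √(0 + 7) = √7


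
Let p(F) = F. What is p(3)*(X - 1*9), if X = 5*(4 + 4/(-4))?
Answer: 18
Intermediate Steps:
X = 15 (X = 5*(4 + 4*(-¼)) = 5*(4 - 1) = 5*3 = 15)
p(3)*(X - 1*9) = 3*(15 - 1*9) = 3*(15 - 9) = 3*6 = 18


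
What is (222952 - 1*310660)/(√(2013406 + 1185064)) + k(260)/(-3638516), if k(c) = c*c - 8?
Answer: -2414/129947 - 43854*√3198470/1599235 ≈ -49.061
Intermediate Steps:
k(c) = -8 + c² (k(c) = c² - 8 = -8 + c²)
(222952 - 1*310660)/(√(2013406 + 1185064)) + k(260)/(-3638516) = (222952 - 1*310660)/(√(2013406 + 1185064)) + (-8 + 260²)/(-3638516) = (222952 - 310660)/(√3198470) + (-8 + 67600)*(-1/3638516) = -43854*√3198470/1599235 + 67592*(-1/3638516) = -43854*√3198470/1599235 - 2414/129947 = -2414/129947 - 43854*√3198470/1599235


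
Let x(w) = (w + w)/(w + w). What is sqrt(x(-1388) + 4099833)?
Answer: sqrt(4099834) ≈ 2024.8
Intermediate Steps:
x(w) = 1 (x(w) = (2*w)/((2*w)) = (2*w)*(1/(2*w)) = 1)
sqrt(x(-1388) + 4099833) = sqrt(1 + 4099833) = sqrt(4099834)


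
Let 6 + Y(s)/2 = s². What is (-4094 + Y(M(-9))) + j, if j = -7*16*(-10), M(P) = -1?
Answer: -2984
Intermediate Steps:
Y(s) = -12 + 2*s²
j = 1120 (j = -112*(-10) = 1120)
(-4094 + Y(M(-9))) + j = (-4094 + (-12 + 2*(-1)²)) + 1120 = (-4094 + (-12 + 2*1)) + 1120 = (-4094 + (-12 + 2)) + 1120 = (-4094 - 10) + 1120 = -4104 + 1120 = -2984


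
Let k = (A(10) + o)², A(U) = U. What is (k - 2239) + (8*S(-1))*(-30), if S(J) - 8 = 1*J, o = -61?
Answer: -1318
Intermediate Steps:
S(J) = 8 + J (S(J) = 8 + 1*J = 8 + J)
k = 2601 (k = (10 - 61)² = (-51)² = 2601)
(k - 2239) + (8*S(-1))*(-30) = (2601 - 2239) + (8*(8 - 1))*(-30) = 362 + (8*7)*(-30) = 362 + 56*(-30) = 362 - 1680 = -1318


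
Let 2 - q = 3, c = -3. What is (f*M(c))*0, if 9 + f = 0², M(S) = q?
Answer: 0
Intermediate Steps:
q = -1 (q = 2 - 1*3 = 2 - 3 = -1)
M(S) = -1
f = -9 (f = -9 + 0² = -9 + 0 = -9)
(f*M(c))*0 = -9*(-1)*0 = 9*0 = 0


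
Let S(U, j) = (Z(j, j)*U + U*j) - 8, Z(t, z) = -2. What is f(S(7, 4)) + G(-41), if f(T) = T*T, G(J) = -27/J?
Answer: 1503/41 ≈ 36.659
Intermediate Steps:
S(U, j) = -8 - 2*U + U*j (S(U, j) = (-2*U + U*j) - 8 = -8 - 2*U + U*j)
f(T) = T²
f(S(7, 4)) + G(-41) = (-8 - 2*7 + 7*4)² - 27/(-41) = (-8 - 14 + 28)² - 27*(-1/41) = 6² + 27/41 = 36 + 27/41 = 1503/41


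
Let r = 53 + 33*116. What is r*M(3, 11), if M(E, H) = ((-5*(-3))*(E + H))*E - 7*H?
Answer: 2146193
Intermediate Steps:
M(E, H) = -7*H + E*(15*E + 15*H) (M(E, H) = (15*(E + H))*E - 7*H = (15*E + 15*H)*E - 7*H = E*(15*E + 15*H) - 7*H = -7*H + E*(15*E + 15*H))
r = 3881 (r = 53 + 3828 = 3881)
r*M(3, 11) = 3881*(-7*11 + 15*3² + 15*3*11) = 3881*(-77 + 15*9 + 495) = 3881*(-77 + 135 + 495) = 3881*553 = 2146193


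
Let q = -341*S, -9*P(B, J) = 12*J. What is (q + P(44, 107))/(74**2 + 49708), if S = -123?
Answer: 125401/165552 ≈ 0.75747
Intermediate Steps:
P(B, J) = -4*J/3
q = 41943 (q = -341*(-123) = 41943)
(q + P(44, 107))/(74**2 + 49708) = (41943 - 4/3*107)/(74**2 + 49708) = (41943 - 428/3)/(5476 + 49708) = (125401/3)/55184 = (125401/3)*(1/55184) = 125401/165552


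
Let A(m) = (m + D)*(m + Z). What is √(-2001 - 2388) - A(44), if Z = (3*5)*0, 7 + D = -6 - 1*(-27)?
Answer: -2552 + I*√4389 ≈ -2552.0 + 66.25*I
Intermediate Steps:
D = 14 (D = -7 + (-6 - 1*(-27)) = -7 + (-6 + 27) = -7 + 21 = 14)
Z = 0 (Z = 15*0 = 0)
A(m) = m*(14 + m) (A(m) = (m + 14)*(m + 0) = (14 + m)*m = m*(14 + m))
√(-2001 - 2388) - A(44) = √(-2001 - 2388) - 44*(14 + 44) = √(-4389) - 44*58 = I*√4389 - 1*2552 = I*√4389 - 2552 = -2552 + I*√4389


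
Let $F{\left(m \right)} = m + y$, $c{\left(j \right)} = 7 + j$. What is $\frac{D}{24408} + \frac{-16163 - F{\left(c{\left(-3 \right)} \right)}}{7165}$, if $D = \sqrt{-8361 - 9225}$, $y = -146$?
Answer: $- \frac{16021}{7165} + \frac{i \sqrt{1954}}{8136} \approx -2.236 + 0.0054331 i$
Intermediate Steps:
$D = 3 i \sqrt{1954}$ ($D = \sqrt{-17586} = 3 i \sqrt{1954} \approx 132.61 i$)
$F{\left(m \right)} = -146 + m$ ($F{\left(m \right)} = m - 146 = -146 + m$)
$\frac{D}{24408} + \frac{-16163 - F{\left(c{\left(-3 \right)} \right)}}{7165} = \frac{3 i \sqrt{1954}}{24408} + \frac{-16163 - \left(-146 + \left(7 - 3\right)\right)}{7165} = 3 i \sqrt{1954} \cdot \frac{1}{24408} + \left(-16163 - \left(-146 + 4\right)\right) \frac{1}{7165} = \frac{i \sqrt{1954}}{8136} + \left(-16163 - -142\right) \frac{1}{7165} = \frac{i \sqrt{1954}}{8136} + \left(-16163 + 142\right) \frac{1}{7165} = \frac{i \sqrt{1954}}{8136} - \frac{16021}{7165} = - \frac{16021}{7165} + \frac{i \sqrt{1954}}{8136}$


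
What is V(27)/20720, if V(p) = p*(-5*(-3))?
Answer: 81/4144 ≈ 0.019546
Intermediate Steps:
V(p) = 15*p (V(p) = p*15 = 15*p)
V(27)/20720 = (15*27)/20720 = 405*(1/20720) = 81/4144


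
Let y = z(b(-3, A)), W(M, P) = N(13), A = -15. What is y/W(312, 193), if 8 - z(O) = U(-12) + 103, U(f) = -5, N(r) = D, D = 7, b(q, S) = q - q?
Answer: -90/7 ≈ -12.857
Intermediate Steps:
b(q, S) = 0
N(r) = 7
W(M, P) = 7
z(O) = -90 (z(O) = 8 - (-5 + 103) = 8 - 1*98 = 8 - 98 = -90)
y = -90
y/W(312, 193) = -90/7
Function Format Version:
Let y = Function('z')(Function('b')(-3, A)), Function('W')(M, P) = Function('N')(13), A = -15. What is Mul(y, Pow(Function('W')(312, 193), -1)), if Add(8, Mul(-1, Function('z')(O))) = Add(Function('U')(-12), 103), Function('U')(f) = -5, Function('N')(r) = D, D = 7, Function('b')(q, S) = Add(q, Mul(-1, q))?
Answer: Rational(-90, 7) ≈ -12.857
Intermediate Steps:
Function('b')(q, S) = 0
Function('N')(r) = 7
Function('W')(M, P) = 7
Function('z')(O) = -90 (Function('z')(O) = Add(8, Mul(-1, Add(-5, 103))) = Add(8, Mul(-1, 98)) = Add(8, -98) = -90)
y = -90
Mul(y, Pow(Function('W')(312, 193), -1)) = Mul(-90, Pow(7, -1)) = Mul(-90, Rational(1, 7)) = Rational(-90, 7)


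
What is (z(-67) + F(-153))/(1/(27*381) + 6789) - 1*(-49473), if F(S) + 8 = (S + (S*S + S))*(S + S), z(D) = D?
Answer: 3382392436821/69838444 ≈ 48432.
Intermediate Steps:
F(S) = -8 + 2*S*(S² + 2*S) (F(S) = -8 + (S + (S*S + S))*(S + S) = -8 + (S + (S² + S))*(2*S) = -8 + (S + (S + S²))*(2*S) = -8 + (S² + 2*S)*(2*S) = -8 + 2*S*(S² + 2*S))
(z(-67) + F(-153))/(1/(27*381) + 6789) - 1*(-49473) = (-67 + (-8 + 2*(-153)³ + 4*(-153)²))/(1/(27*381) + 6789) - 1*(-49473) = (-67 + (-8 + 2*(-3581577) + 4*23409))/(1/10287 + 6789) + 49473 = (-67 + (-8 - 7163154 + 93636))/(1/10287 + 6789) + 49473 = (-67 - 7069526)/(69838444/10287) + 49473 = -7069593*10287/69838444 + 49473 = -72724903191/69838444 + 49473 = 3382392436821/69838444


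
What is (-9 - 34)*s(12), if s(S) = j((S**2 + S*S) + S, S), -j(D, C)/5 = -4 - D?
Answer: -65360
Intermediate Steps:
j(D, C) = 20 + 5*D (j(D, C) = -5*(-4 - D) = 20 + 5*D)
s(S) = 20 + 5*S + 10*S**2 (s(S) = 20 + 5*((S**2 + S*S) + S) = 20 + 5*((S**2 + S**2) + S) = 20 + 5*(2*S**2 + S) = 20 + 5*(S + 2*S**2) = 20 + (5*S + 10*S**2) = 20 + 5*S + 10*S**2)
(-9 - 34)*s(12) = (-9 - 34)*(20 + 5*12*(1 + 2*12)) = -43*(20 + 5*12*(1 + 24)) = -43*(20 + 5*12*25) = -43*(20 + 1500) = -43*1520 = -65360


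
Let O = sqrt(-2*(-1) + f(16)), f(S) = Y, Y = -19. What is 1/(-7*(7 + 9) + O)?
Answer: -112/12561 - I*sqrt(17)/12561 ≈ -0.0089165 - 0.00032825*I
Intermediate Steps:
f(S) = -19
O = I*sqrt(17) (O = sqrt(-2*(-1) - 19) = sqrt(2 - 19) = sqrt(-17) = I*sqrt(17) ≈ 4.1231*I)
1/(-7*(7 + 9) + O) = 1/(-7*(7 + 9) + I*sqrt(17)) = 1/(-7*16 + I*sqrt(17)) = 1/(-112 + I*sqrt(17))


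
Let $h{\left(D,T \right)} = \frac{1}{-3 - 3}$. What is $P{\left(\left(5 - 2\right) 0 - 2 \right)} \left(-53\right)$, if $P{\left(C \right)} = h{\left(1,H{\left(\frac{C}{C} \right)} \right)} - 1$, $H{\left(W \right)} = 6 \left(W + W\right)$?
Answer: $\frac{371}{6} \approx 61.833$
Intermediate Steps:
$H{\left(W \right)} = 12 W$ ($H{\left(W \right)} = 6 \cdot 2 W = 12 W$)
$h{\left(D,T \right)} = - \frac{1}{6}$ ($h{\left(D,T \right)} = \frac{1}{-6} = - \frac{1}{6}$)
$P{\left(C \right)} = - \frac{7}{6}$ ($P{\left(C \right)} = - \frac{1}{6} - 1 = - \frac{7}{6}$)
$P{\left(\left(5 - 2\right) 0 - 2 \right)} \left(-53\right) = \left(- \frac{7}{6}\right) \left(-53\right) = \frac{371}{6}$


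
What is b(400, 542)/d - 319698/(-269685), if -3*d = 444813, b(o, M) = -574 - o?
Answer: 5296068372/4442940515 ≈ 1.1920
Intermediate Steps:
d = -148271 (d = -1/3*444813 = -148271)
b(400, 542)/d - 319698/(-269685) = (-574 - 1*400)/(-148271) - 319698/(-269685) = (-574 - 400)*(-1/148271) - 319698*(-1/269685) = -974*(-1/148271) + 35522/29965 = 974/148271 + 35522/29965 = 5296068372/4442940515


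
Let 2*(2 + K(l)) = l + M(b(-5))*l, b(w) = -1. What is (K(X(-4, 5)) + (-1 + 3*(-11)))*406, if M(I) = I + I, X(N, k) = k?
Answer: -15631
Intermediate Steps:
M(I) = 2*I
K(l) = -2 - l/2 (K(l) = -2 + (l + (2*(-1))*l)/2 = -2 + (l - 2*l)/2 = -2 + (-l)/2 = -2 - l/2)
(K(X(-4, 5)) + (-1 + 3*(-11)))*406 = ((-2 - ½*5) + (-1 + 3*(-11)))*406 = ((-2 - 5/2) + (-1 - 33))*406 = (-9/2 - 34)*406 = -77/2*406 = -15631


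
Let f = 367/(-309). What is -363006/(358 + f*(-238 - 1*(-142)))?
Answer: -2077201/2701 ≈ -769.05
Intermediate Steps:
f = -367/309 (f = 367*(-1/309) = -367/309 ≈ -1.1877)
-363006/(358 + f*(-238 - 1*(-142))) = -363006/(358 - 367*(-238 - 1*(-142))/309) = -363006/(358 - 367*(-238 + 142)/309) = -363006/(358 - 367/309*(-96)) = -363006/(358 + 11744/103) = -363006/48618/103 = -363006*103/48618 = -2077201/2701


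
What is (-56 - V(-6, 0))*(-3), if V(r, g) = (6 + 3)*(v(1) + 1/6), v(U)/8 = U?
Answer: 777/2 ≈ 388.50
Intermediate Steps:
v(U) = 8*U
V(r, g) = 147/2 (V(r, g) = (6 + 3)*(8*1 + 1/6) = 9*(8 + ⅙) = 9*(49/6) = 147/2)
(-56 - V(-6, 0))*(-3) = (-56 - 1*147/2)*(-3) = (-56 - 147/2)*(-3) = -259/2*(-3) = 777/2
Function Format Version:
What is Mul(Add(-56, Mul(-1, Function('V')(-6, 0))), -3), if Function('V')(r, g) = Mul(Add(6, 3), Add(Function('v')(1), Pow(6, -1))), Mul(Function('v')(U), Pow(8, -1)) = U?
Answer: Rational(777, 2) ≈ 388.50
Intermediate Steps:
Function('v')(U) = Mul(8, U)
Function('V')(r, g) = Rational(147, 2) (Function('V')(r, g) = Mul(Add(6, 3), Add(Mul(8, 1), Pow(6, -1))) = Mul(9, Add(8, Rational(1, 6))) = Mul(9, Rational(49, 6)) = Rational(147, 2))
Mul(Add(-56, Mul(-1, Function('V')(-6, 0))), -3) = Mul(Add(-56, Mul(-1, Rational(147, 2))), -3) = Mul(Add(-56, Rational(-147, 2)), -3) = Mul(Rational(-259, 2), -3) = Rational(777, 2)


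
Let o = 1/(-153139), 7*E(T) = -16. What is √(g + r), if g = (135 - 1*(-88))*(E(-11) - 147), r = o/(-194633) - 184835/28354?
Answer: I*√42391398910945286374255821838/1128326533102 ≈ 182.48*I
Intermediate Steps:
E(T) = -16/7 (E(T) = (⅐)*(-16) = -16/7)
o = -1/153139 ≈ -6.5300e-6
r = -5509174078573791/845116573293398 (r = -1/153139/(-194633) - 184835/28354 = -1/153139*(-1/194633) - 184835*1/28354 = 1/29805902987 - 184835/28354 = -5509174078573791/845116573293398 ≈ -6.5188)
g = -233035/7 (g = (135 - 1*(-88))*(-16/7 - 147) = (135 + 88)*(-1045/7) = 223*(-1045/7) = -233035/7 ≈ -33291.)
√(g + r) = √(-233035/7 - 5509174078573791/845116573293398) = √(-4020006221958714683/120730939041914) = I*√42391398910945286374255821838/1128326533102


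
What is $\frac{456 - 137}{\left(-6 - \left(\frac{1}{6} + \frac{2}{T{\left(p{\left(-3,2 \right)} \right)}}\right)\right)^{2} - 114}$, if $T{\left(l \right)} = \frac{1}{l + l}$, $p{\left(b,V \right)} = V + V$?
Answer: $\frac{1044}{1235} \approx 0.84534$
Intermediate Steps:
$p{\left(b,V \right)} = 2 V$
$T{\left(l \right)} = \frac{1}{2 l}$
$\frac{456 - 137}{\left(-6 - \left(\frac{1}{6} + \frac{2}{T{\left(p{\left(-3,2 \right)} \right)}}\right)\right)^{2} - 114} = \frac{456 - 137}{\left(-6 - \left(\frac{1}{6} + 16\right)\right)^{2} - 114} = \frac{319}{\left(-6 - \left(\frac{1}{6} + \frac{2}{\frac{1}{2} \cdot \frac{1}{4}}\right)\right)^{2} - 114} = \frac{319}{\left(-6 - \left(\frac{1}{6} + 2 \frac{1}{\frac{1}{8}}\right)\right)^{2} - 114} = \frac{319}{\left(-6 - \frac{97}{6}\right)^{2} - 114} = \frac{319}{\left(- \frac{133}{6}\right)^{2} - 114} = \frac{319}{\frac{17689}{36} - 114} = \frac{319}{\frac{13585}{36}} = 319 \cdot \frac{36}{13585} = \frac{1044}{1235}$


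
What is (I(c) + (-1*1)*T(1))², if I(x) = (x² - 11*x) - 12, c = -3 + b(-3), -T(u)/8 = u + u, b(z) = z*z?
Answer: 676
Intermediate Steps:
b(z) = z²
T(u) = -16*u (T(u) = -8*(u + u) = -16*u)
c = 6 (c = -3 + (-3)² = -3 + 9 = 6)
I(x) = -12 + x² - 11*x
(I(c) + (-1*1)*T(1))² = ((-12 + 6² - 11*6) + (-1*1)*(-16*1))² = ((-12 + 36 - 66) - 1*(-16))² = (-42 + 16)² = (-26)² = 676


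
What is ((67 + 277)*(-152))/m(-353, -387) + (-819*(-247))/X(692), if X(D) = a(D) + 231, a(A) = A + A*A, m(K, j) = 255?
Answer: -1192167521/5825985 ≈ -204.63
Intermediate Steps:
a(A) = A + A²
X(D) = 231 + D*(1 + D) (X(D) = D*(1 + D) + 231 = 231 + D*(1 + D))
((67 + 277)*(-152))/m(-353, -387) + (-819*(-247))/X(692) = ((67 + 277)*(-152))/255 + (-819*(-247))/(231 + 692*(1 + 692)) = (344*(-152))*(1/255) + 202293/(231 + 692*693) = -52288*1/255 + 202293/(231 + 479556) = -52288/255 + 202293/479787 = -52288/255 + 202293*(1/479787) = -52288/255 + 9633/22847 = -1192167521/5825985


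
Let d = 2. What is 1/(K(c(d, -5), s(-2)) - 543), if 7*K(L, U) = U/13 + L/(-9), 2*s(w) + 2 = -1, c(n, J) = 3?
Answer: -78/42359 ≈ -0.0018414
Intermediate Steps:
s(w) = -3/2 (s(w) = -1 + (½)*(-1) = -1 - ½ = -3/2)
K(L, U) = -L/63 + U/91 (K(L, U) = (U/13 + L/(-9))/7 = (U*(1/13) + L*(-⅑))/7 = (U/13 - L/9)/7 = (-L/9 + U/13)/7 = -L/63 + U/91)
1/(K(c(d, -5), s(-2)) - 543) = 1/((-1/63*3 + (1/91)*(-3/2)) - 543) = 1/((-1/21 - 3/182) - 543) = 1/(-5/78 - 543) = 1/(-42359/78) = -78/42359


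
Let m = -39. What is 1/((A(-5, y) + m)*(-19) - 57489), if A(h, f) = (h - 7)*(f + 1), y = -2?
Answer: -1/56976 ≈ -1.7551e-5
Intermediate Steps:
A(h, f) = (1 + f)*(-7 + h) (A(h, f) = (-7 + h)*(1 + f) = (1 + f)*(-7 + h))
1/((A(-5, y) + m)*(-19) - 57489) = 1/(((-7 - 5 - 7*(-2) - 2*(-5)) - 39)*(-19) - 57489) = 1/(((-7 - 5 + 14 + 10) - 39)*(-19) - 57489) = 1/((12 - 39)*(-19) - 57489) = 1/(-27*(-19) - 57489) = 1/(513 - 57489) = 1/(-56976) = -1/56976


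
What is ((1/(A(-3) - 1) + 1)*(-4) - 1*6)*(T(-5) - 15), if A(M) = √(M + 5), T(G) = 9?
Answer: 84 + 24*√2 ≈ 117.94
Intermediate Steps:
A(M) = √(5 + M)
((1/(A(-3) - 1) + 1)*(-4) - 1*6)*(T(-5) - 15) = ((1/(√(5 - 3) - 1) + 1)*(-4) - 1*6)*(9 - 15) = ((1/(√2 - 1) + 1)*(-4) - 6)*(-6) = ((1/(-1 + √2) + 1)*(-4) - 6)*(-6) = ((1 + 1/(-1 + √2))*(-4) - 6)*(-6) = ((-4 - 4/(-1 + √2)) - 6)*(-6) = (-10 - 4/(-1 + √2))*(-6) = 60 + 24/(-1 + √2)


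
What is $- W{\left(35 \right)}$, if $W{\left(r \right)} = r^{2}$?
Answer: $-1225$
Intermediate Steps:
$- W{\left(35 \right)} = - 35^{2} = \left(-1\right) 1225 = -1225$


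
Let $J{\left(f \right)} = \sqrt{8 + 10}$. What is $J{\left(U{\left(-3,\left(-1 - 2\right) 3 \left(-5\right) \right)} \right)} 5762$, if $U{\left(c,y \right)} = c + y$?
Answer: $17286 \sqrt{2} \approx 24446.0$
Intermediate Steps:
$J{\left(f \right)} = 3 \sqrt{2}$ ($J{\left(f \right)} = \sqrt{18} = 3 \sqrt{2}$)
$J{\left(U{\left(-3,\left(-1 - 2\right) 3 \left(-5\right) \right)} \right)} 5762 = 3 \sqrt{2} \cdot 5762 = 17286 \sqrt{2}$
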